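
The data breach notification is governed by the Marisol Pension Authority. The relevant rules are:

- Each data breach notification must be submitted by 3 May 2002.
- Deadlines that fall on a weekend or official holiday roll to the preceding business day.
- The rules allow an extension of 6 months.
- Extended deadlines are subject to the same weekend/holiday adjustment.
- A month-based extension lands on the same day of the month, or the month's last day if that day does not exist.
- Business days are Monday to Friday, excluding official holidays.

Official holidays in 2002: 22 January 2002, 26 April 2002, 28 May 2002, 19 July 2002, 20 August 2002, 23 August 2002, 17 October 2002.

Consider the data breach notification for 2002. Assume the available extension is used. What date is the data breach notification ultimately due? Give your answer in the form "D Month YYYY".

The stated deadline is 3 May 2002.
Since 3 May 2002 is a Friday and not a holiday, the date is unchanged.
Applying the 6 months extension: 6 months after 3 May 2002 is 3 November 2002.
3 November 2002 falls on a Sunday. Rolling to the preceding business day gives 1 November 2002, a Friday.
Final deadline: 1 November 2002.

1 November 2002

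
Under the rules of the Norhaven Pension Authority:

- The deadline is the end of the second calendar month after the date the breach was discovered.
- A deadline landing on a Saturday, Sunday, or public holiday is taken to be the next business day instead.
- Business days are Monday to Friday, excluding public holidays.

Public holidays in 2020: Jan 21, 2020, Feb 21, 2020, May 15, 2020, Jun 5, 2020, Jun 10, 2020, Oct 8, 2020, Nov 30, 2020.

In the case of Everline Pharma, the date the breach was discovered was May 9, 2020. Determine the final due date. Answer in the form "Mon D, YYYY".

Jul 31, 2020

The second month after May 9, 2020 is July 2020, whose last day is Jul 31, 2020.
Jul 31, 2020 falls on a Friday, which is a business day, so no adjustment is needed.
So the filing is due Jul 31, 2020.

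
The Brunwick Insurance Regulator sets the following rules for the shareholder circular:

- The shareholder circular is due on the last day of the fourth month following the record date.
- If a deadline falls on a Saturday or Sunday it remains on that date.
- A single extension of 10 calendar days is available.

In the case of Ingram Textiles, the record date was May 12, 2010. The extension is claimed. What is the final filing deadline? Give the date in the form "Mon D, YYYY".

Oct 10, 2010

4 months after May 12, 2010 is September 2010; that month ends on Sep 30, 2010.
No adjustment is made for weekends or holidays, so Sep 30, 2010 stands.
The 10-calendar-day extension moves the deadline from Sep 30, 2010 to Oct 10, 2010.
No adjustment is made for weekends or holidays, so Oct 10, 2010 stands.
Deadline: Oct 10, 2010.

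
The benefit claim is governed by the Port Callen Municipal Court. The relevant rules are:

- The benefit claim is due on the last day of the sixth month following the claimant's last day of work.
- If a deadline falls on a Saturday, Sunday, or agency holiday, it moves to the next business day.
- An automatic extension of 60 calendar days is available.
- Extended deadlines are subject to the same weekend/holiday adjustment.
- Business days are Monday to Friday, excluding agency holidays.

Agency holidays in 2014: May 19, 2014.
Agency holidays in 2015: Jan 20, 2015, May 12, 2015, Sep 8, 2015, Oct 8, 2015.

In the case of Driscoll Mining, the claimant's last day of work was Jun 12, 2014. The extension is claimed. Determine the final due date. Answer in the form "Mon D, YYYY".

Mar 2, 2015

6 months after Jun 12, 2014 falls in December 2014; the last day of that month is Dec 31, 2014.
Since Dec 31, 2014 is a Wednesday and not a holiday, the date is unchanged.
With the 60-day extension, Dec 31, 2014 becomes Mar 1, 2015.
Mar 1, 2015 is a Sunday; the next business day is Mar 2, 2015 (Monday).
So the filing is due Mar 2, 2015.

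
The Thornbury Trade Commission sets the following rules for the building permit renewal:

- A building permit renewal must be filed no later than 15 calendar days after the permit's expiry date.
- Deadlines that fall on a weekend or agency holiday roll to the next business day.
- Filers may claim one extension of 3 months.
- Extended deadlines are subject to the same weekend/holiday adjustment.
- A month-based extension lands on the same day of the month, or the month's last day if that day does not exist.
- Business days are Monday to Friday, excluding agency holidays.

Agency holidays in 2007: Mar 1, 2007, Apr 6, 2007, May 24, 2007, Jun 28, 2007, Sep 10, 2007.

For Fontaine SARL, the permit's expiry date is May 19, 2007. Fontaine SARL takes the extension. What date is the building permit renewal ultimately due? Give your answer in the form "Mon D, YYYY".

Sep 4, 2007

15 calendar days after May 19, 2007 is Jun 3, 2007.
Because Jun 3, 2007 is a Sunday, the deadline becomes Jun 4, 2007 (Monday).
Applying the 3 months extension: 3 months after Jun 4, 2007 is Sep 4, 2007.
Since Sep 4, 2007 is a Tuesday and not a holiday, the date is unchanged.
Final deadline: Sep 4, 2007.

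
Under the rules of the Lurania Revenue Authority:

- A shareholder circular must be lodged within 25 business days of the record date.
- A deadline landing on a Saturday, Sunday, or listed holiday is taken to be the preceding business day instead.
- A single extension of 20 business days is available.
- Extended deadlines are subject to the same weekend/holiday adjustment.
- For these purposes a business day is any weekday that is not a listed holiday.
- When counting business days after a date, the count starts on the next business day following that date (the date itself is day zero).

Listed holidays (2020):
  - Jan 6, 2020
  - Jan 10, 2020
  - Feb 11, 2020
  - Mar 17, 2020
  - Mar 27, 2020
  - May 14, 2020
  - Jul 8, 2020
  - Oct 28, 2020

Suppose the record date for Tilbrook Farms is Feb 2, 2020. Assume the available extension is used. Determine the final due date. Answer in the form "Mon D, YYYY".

Counting 25 business days after Feb 2, 2020 (skipping weekends and listed holidays) reaches Mar 9, 2020.
Since Mar 9, 2020 is a Monday and not a holiday, the date is unchanged.
The 20-business-day extension runs from Mar 9, 2020 to Apr 8, 2020.
Apr 8, 2020 (Wednesday) is already a business day.
So the filing is due Apr 8, 2020.

Apr 8, 2020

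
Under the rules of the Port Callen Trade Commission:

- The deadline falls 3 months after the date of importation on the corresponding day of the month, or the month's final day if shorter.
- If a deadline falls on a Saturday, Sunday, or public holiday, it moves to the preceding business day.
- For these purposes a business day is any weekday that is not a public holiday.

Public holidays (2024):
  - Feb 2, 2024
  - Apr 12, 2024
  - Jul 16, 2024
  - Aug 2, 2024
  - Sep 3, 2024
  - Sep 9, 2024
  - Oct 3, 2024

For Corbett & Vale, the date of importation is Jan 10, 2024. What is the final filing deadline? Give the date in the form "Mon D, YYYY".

3 months from Jan 10, 2024 is Apr 10, 2024.
Since Apr 10, 2024 is a Wednesday and not a holiday, the date is unchanged.
Final deadline: Apr 10, 2024.

Apr 10, 2024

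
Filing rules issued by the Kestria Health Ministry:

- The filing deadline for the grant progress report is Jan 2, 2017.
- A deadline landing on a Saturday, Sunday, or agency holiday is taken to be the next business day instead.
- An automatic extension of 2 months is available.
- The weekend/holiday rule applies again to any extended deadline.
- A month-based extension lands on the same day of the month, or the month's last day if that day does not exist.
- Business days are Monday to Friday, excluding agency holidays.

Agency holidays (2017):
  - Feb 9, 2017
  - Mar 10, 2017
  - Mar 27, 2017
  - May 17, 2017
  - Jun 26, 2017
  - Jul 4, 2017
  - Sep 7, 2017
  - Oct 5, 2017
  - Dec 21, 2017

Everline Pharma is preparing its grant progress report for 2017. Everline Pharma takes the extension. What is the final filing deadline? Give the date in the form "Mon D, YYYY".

The statutory due date is Jan 2, 2017.
Jan 2, 2017 is a Monday and not a listed holiday, so it stands.
Applying the 2 months extension: 2 months after Jan 2, 2017 is Mar 2, 2017.
Since Mar 2, 2017 is a Thursday and not a holiday, the date is unchanged.
Deadline: Mar 2, 2017.

Mar 2, 2017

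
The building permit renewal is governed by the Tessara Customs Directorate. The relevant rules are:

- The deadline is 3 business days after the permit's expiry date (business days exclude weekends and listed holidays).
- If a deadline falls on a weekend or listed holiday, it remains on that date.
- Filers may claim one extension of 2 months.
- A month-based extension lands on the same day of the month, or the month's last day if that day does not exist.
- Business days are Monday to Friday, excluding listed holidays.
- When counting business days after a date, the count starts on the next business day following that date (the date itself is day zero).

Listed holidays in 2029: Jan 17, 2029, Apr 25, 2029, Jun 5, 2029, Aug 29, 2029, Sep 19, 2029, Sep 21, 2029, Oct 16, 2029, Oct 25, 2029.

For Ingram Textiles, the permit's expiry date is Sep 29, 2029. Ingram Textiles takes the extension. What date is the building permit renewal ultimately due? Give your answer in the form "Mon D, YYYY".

Dec 3, 2029

3 business days after Sep 29, 2029, excluding weekends and holidays, is Oct 3, 2029.
Oct 3, 2029 falls on a Wednesday. The rules make no weekend/holiday allowance, so it remains Oct 3, 2029.
The 2 months extension carries Oct 3, 2029 to Dec 3, 2029.
No adjustment is made for weekends or holidays, so Dec 3, 2029 stands.
Final deadline: Dec 3, 2029.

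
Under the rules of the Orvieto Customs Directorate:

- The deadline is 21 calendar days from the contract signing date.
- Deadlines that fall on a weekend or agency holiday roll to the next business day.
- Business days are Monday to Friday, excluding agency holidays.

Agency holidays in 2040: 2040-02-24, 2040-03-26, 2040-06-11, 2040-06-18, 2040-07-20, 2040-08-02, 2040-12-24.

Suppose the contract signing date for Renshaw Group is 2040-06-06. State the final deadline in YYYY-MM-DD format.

2040-06-27

From 2040-06-06, 21 calendar days later is 2040-06-27.
2040-06-27 is a Wednesday and not a listed holiday, so it stands.
Final deadline: 2040-06-27.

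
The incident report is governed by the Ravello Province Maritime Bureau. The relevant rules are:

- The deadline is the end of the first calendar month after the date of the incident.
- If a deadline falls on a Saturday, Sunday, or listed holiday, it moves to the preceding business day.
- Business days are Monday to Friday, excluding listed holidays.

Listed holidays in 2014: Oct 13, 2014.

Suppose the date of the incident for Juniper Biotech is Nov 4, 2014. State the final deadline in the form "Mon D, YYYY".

1 month after Nov 4, 2014 is December 2014; that month ends on Dec 31, 2014.
Dec 31, 2014 (Wednesday) is already a business day.
Deadline: Dec 31, 2014.

Dec 31, 2014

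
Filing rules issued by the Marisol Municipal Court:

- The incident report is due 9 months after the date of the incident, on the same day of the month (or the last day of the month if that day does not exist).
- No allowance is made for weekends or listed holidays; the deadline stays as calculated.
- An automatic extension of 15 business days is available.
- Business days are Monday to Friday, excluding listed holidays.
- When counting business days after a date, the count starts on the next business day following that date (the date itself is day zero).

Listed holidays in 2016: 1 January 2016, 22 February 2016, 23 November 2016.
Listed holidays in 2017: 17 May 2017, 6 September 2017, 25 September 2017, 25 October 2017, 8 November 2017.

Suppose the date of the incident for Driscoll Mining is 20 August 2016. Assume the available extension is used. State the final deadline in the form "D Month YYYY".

9 months after 20 August 2016, on the same day of the month, is 20 May 2017.
No adjustment is made for weekends or holidays, so 20 May 2017 stands.
Counting 15 further business days from 20 May 2017 reaches 9 June 2017.
9 June 2017 is a Friday; no weekend or holiday adjustment applies.
Deadline: 9 June 2017.

9 June 2017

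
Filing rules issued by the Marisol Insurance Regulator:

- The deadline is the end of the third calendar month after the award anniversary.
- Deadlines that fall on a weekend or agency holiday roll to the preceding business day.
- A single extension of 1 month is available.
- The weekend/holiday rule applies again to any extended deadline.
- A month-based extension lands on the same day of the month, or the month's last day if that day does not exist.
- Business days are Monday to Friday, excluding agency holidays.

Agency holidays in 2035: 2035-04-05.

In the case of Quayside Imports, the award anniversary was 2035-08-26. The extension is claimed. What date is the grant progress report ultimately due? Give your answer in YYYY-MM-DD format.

3 months after 2035-08-26 falls in November 2035; the last day of that month is 2035-11-30.
2035-11-30 falls on a Friday, which is a business day, so no adjustment is needed.
The 1 month extension carries 2035-11-30 to 2035-12-30.
Because 2035-12-30 is a Sunday, the deadline becomes 2035-12-28 (Friday).
Deadline: 2035-12-28.

2035-12-28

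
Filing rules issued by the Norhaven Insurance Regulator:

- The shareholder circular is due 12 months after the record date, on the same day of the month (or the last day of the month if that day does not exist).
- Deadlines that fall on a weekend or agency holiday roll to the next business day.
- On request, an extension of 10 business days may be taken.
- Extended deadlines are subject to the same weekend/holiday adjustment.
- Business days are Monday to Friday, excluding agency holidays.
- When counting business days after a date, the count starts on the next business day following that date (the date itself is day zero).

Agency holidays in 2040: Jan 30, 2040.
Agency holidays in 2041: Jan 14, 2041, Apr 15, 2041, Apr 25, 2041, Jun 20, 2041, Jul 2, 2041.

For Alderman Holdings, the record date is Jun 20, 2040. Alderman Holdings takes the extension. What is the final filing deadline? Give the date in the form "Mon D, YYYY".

Jul 8, 2041

Moving 12 months forward from Jun 20, 2040 on the corresponding day gives Jun 20, 2041.
Jun 20, 2041 is a listed holiday, so it moves to the next business day, Jun 21, 2041 (Friday).
Counting 10 further business days from Jun 21, 2041 reaches Jul 8, 2041.
Jul 8, 2041 is a Monday and not a listed holiday, so it stands.
The final due date is Jul 8, 2041.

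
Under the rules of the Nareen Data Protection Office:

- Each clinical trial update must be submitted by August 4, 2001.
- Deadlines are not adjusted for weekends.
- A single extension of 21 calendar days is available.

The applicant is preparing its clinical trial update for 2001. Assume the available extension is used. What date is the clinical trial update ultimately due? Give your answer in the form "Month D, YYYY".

August 25, 2001

The statutory due date is August 4, 2001.
August 4, 2001 is a Saturday; no weekend or holiday adjustment applies.
The 21-calendar-day extension moves the deadline from August 4, 2001 to August 25, 2001.
No adjustment is made for weekends or holidays, so August 25, 2001 stands.
Final deadline: August 25, 2001.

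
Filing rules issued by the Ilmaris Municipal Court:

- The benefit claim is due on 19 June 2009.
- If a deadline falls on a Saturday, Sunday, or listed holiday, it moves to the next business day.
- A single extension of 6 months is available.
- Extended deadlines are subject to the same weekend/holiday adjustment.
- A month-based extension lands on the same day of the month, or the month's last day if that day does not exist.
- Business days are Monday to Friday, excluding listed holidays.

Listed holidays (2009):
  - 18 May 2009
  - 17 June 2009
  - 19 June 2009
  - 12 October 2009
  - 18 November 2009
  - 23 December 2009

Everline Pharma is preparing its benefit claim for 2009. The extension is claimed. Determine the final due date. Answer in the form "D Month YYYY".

22 December 2009

The stated deadline is 19 June 2009.
19 June 2009 falls on a listed holiday. Rolling to the next business day gives 22 June 2009, a Monday.
Applying the 6 months extension: 6 months after 22 June 2009 is 22 December 2009.
22 December 2009 (Tuesday) is already a business day.
The final due date is 22 December 2009.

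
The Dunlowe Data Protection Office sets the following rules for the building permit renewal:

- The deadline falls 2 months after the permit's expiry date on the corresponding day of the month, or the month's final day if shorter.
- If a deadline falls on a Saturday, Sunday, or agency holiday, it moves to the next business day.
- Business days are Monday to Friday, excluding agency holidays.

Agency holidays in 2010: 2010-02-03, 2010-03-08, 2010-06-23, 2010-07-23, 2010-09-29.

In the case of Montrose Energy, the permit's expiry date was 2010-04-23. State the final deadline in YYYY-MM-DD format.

2010-06-24

2 months after 2010-04-23, on the same day of the month, is 2010-06-23.
2010-06-23 falls on a listed holiday. Rolling to the next business day gives 2010-06-24, a Thursday.
So the filing is due 2010-06-24.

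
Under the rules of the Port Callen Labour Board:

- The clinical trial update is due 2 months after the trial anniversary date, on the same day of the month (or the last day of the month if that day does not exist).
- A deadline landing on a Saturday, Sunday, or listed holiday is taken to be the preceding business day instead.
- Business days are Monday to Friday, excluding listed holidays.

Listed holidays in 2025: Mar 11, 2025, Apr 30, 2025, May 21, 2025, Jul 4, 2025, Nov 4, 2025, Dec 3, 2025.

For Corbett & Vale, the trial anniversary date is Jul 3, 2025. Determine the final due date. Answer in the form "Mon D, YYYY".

Sep 3, 2025

Moving 2 months forward from Jul 3, 2025 on the corresponding day gives Sep 3, 2025.
Sep 3, 2025 falls on a Wednesday, which is a business day, so no adjustment is needed.
Final deadline: Sep 3, 2025.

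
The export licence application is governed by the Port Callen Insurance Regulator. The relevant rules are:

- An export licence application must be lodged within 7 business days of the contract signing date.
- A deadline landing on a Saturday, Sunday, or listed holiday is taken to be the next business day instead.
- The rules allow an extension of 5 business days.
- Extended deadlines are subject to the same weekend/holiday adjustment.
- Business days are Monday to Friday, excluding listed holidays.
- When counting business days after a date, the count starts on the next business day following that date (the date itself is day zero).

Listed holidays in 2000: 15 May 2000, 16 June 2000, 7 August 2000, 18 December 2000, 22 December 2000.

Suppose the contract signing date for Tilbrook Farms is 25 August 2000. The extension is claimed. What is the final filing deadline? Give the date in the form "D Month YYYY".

12 September 2000

7 business days after 25 August 2000, excluding weekends and holidays, is 5 September 2000.
Since 5 September 2000 is a Tuesday and not a holiday, the date is unchanged.
Counting 5 further business days from 5 September 2000 reaches 12 September 2000.
12 September 2000 (Tuesday) is already a business day.
The final due date is 12 September 2000.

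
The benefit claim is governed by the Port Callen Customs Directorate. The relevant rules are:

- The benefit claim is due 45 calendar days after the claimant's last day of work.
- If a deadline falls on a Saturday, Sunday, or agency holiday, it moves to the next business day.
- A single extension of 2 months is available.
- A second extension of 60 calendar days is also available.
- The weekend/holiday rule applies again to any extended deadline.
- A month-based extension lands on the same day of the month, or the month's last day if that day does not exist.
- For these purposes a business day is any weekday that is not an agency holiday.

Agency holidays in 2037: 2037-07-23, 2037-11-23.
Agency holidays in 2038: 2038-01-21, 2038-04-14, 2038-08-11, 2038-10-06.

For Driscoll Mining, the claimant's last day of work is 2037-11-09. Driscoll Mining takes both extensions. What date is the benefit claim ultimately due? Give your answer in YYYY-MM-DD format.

From 2037-11-09, 45 calendar days later is 2037-12-24.
Since 2037-12-24 is a Thursday and not a holiday, the date is unchanged.
Add 2 months to 2037-12-24: 2038-02-24.
Since 2038-02-24 is a Wednesday and not a holiday, the date is unchanged.
Add the 60 calendar-day extension to 2038-02-24: 2038-04-25.
2038-04-25 is a Sunday; the next business day is 2038-04-26 (Monday).
The final due date is 2038-04-26.

2038-04-26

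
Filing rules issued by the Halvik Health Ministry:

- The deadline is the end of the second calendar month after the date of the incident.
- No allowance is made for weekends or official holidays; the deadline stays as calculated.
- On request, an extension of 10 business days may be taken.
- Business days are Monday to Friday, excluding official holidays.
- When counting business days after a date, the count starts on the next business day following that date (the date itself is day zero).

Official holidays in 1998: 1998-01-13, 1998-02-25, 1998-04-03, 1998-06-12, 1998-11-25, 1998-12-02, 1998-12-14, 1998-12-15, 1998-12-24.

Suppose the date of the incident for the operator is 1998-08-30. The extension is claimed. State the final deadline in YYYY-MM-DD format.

2 months after 1998-08-30 falls in October 1998; the last day of that month is 1998-10-31.
1998-10-31 is a Saturday; no weekend or holiday adjustment applies.
Counting 10 further business days from 1998-10-31 reaches 1998-11-13.
1998-11-13 is a Friday; no weekend or holiday adjustment applies.
The final due date is 1998-11-13.

1998-11-13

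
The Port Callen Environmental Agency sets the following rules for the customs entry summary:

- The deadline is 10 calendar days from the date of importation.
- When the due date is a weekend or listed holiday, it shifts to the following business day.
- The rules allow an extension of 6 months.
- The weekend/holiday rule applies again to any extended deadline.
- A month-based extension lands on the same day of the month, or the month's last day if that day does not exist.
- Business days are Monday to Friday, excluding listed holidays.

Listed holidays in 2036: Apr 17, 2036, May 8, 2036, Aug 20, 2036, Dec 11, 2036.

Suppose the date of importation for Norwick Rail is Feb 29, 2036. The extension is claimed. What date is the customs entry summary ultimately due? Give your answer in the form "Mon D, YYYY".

Trigger date Feb 29, 2036 + 10 calendar days = Mar 10, 2036.
Mar 10, 2036 falls on a Monday, which is a business day, so no adjustment is needed.
Applying the 6 months extension: 6 months after Mar 10, 2036 is Sep 10, 2036.
Sep 10, 2036 (Wednesday) is already a business day.
Final deadline: Sep 10, 2036.

Sep 10, 2036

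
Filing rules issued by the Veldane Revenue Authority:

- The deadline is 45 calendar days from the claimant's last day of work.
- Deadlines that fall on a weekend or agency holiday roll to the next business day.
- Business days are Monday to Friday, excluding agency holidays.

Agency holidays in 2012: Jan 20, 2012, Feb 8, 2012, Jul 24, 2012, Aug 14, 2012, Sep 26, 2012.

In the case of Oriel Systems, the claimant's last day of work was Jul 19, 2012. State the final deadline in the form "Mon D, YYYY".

Sep 3, 2012

Adding 45 calendar days to Jul 19, 2012 gives Sep 2, 2012.
Sep 2, 2012 falls on a Sunday. Rolling to the next business day gives Sep 3, 2012, a Monday.
The final due date is Sep 3, 2012.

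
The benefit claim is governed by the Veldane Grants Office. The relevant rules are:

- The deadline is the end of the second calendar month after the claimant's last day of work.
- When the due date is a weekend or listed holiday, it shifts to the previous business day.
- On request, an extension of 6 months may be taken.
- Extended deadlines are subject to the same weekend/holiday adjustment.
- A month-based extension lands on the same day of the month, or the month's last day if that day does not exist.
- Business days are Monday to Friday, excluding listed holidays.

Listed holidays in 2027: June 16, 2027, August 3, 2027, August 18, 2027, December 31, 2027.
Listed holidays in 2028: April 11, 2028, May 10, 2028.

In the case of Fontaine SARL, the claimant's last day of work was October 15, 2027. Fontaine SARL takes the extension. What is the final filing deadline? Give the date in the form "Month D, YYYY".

June 30, 2028

2 months after October 15, 2027 falls in December 2027; the last day of that month is December 31, 2027.
December 31, 2027 is a listed holiday, so it moves to the preceding business day, December 30, 2027 (Thursday).
The 6 months extension carries December 30, 2027 to June 30, 2028.
June 30, 2028 falls on a Friday, which is a business day, so no adjustment is needed.
Deadline: June 30, 2028.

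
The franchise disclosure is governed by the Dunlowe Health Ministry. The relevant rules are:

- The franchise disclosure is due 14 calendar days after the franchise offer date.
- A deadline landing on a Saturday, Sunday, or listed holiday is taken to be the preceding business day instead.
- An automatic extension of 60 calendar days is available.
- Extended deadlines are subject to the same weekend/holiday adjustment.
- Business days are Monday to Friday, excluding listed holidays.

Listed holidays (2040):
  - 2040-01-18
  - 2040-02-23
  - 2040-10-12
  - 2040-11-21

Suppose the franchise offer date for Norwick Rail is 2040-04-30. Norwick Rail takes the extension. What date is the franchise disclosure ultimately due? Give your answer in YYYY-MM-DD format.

From 2040-04-30, 14 calendar days later is 2040-05-14.
2040-05-14 is a Monday and not a listed holiday, so it stands.
Applying the 60-calendar-day extension: 2040-05-14 + 60 days = 2040-07-13.
2040-07-13 falls on a Friday, which is a business day, so no adjustment is needed.
Deadline: 2040-07-13.

2040-07-13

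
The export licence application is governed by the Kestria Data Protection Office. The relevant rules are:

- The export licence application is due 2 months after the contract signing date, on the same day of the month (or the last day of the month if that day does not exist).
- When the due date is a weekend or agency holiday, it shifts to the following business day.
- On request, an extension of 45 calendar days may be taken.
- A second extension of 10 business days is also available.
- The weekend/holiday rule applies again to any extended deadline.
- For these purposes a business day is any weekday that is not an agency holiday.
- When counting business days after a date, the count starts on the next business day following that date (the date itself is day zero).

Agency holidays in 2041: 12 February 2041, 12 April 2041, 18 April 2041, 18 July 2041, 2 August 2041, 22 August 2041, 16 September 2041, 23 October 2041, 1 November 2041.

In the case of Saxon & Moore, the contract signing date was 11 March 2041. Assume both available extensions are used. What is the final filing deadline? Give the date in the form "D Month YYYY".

11 July 2041

2 months from 11 March 2041 is 11 May 2041.
11 May 2041 is a Saturday; the next business day is 13 May 2041 (Monday).
The 45-calendar-day extension moves the deadline from 13 May 2041 to 27 June 2041.
27 June 2041 falls on a Thursday, which is a business day, so no adjustment is needed.
Applying the 10-business-day extension: 10 business days after 27 June 2041 is 11 July 2041.
11 July 2041 is a Thursday and not a listed holiday, so it stands.
The final due date is 11 July 2041.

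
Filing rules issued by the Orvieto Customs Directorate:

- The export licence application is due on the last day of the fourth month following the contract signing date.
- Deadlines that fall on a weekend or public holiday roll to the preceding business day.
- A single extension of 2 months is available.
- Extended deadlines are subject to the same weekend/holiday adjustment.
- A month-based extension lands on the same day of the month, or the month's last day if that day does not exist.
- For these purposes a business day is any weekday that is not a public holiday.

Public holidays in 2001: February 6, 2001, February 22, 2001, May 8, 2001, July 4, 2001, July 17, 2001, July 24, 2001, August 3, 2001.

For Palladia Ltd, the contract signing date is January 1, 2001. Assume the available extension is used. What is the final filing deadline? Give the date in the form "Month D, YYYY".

July 31, 2001

4 months after January 1, 2001 is May 2001; that month ends on May 31, 2001.
May 31, 2001 falls on a Thursday, which is a business day, so no adjustment is needed.
Applying the 2 months extension: 2 months after May 31, 2001 is July 31, 2001.
July 31, 2001 is a Tuesday and not a listed holiday, so it stands.
Final deadline: July 31, 2001.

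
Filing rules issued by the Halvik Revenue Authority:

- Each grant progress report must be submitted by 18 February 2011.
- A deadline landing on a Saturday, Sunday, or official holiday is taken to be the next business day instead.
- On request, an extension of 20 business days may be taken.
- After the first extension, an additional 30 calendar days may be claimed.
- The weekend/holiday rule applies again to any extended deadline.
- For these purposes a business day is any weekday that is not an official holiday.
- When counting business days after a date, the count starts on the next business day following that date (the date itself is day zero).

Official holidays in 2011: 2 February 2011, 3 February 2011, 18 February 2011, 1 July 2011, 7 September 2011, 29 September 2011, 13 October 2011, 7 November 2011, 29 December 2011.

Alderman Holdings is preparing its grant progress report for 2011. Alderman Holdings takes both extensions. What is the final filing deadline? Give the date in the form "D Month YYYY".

20 April 2011

The stated deadline is 18 February 2011.
18 February 2011 is a listed holiday, so it moves to the next business day, 21 February 2011 (Monday).
Applying the 20-business-day extension: 20 business days after 21 February 2011 is 21 March 2011.
Since 21 March 2011 is a Monday and not a holiday, the date is unchanged.
The 30-calendar-day extension moves the deadline from 21 March 2011 to 20 April 2011.
20 April 2011 is a Wednesday and not a listed holiday, so it stands.
Deadline: 20 April 2011.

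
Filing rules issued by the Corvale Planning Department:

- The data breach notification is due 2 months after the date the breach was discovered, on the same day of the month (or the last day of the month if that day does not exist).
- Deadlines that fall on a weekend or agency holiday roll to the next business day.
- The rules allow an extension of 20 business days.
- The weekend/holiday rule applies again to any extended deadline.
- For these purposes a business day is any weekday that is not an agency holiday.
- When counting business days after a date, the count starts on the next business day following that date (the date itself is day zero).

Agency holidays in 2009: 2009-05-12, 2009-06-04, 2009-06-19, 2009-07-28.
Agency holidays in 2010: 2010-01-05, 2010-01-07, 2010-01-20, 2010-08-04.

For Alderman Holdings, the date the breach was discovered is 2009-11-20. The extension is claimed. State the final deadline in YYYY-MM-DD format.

2010-02-18

Moving 2 months forward from 2009-11-20 on the corresponding day gives 2010-01-20.
2010-01-20 is a listed holiday; the next business day is 2010-01-21 (Thursday).
Applying the 20-business-day extension: 20 business days after 2010-01-21 is 2010-02-18.
2010-02-18 falls on a Thursday, which is a business day, so no adjustment is needed.
Deadline: 2010-02-18.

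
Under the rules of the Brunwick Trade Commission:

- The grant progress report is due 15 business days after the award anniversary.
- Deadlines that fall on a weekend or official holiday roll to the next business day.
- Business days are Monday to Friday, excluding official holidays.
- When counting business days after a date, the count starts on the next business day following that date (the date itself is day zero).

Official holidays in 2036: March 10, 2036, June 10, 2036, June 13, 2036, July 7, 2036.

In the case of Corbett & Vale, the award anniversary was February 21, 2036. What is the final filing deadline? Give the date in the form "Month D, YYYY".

Starting the day after February 21, 2036 and counting 15 business days lands on March 14, 2036.
March 14, 2036 (Friday) is already a business day.
The final due date is March 14, 2036.

March 14, 2036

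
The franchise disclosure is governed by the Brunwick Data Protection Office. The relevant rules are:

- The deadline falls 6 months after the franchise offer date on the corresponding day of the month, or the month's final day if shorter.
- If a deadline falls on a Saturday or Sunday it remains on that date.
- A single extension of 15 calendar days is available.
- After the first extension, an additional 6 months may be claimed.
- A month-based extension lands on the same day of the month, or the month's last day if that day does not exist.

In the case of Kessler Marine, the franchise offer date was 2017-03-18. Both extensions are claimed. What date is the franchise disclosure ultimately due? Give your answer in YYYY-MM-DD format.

Moving 6 months forward from 2017-03-18 on the corresponding day gives 2017-09-18.
2017-09-18 is a Monday; no weekend or holiday adjustment applies.
With the 15-day extension, 2017-09-18 becomes 2017-10-03.
2017-10-03 falls on a Tuesday. The rules make no weekend/holiday allowance, so it remains 2017-10-03.
Add 6 months to 2017-10-03: 2018-04-03.
2018-04-03 is a Tuesday; no weekend or holiday adjustment applies.
Final deadline: 2018-04-03.

2018-04-03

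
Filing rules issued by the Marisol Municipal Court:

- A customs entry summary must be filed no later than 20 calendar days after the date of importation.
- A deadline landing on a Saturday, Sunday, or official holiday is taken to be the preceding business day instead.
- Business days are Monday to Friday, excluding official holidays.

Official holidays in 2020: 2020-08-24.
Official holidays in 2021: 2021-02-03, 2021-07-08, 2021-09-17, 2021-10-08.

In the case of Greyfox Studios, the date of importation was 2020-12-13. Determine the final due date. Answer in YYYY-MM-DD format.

Adding 20 calendar days to 2020-12-13 gives 2021-01-02.
2021-01-02 is a Saturday, so it moves to the preceding business day, 2021-01-01 (Friday).
Deadline: 2021-01-01.

2021-01-01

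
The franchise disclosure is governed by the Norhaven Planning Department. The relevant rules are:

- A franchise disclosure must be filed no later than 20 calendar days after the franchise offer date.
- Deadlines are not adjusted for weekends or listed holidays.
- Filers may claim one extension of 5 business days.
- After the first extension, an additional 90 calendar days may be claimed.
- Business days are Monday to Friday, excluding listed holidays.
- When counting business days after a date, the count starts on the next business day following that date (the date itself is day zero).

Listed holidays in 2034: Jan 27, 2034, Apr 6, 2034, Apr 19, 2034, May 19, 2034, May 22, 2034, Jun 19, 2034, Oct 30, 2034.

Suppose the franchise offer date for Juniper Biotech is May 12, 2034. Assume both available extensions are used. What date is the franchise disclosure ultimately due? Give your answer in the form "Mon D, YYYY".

Adding 20 calendar days to May 12, 2034 gives Jun 1, 2034.
Jun 1, 2034 falls on a Thursday. The rules make no weekend/holiday allowance, so it remains Jun 1, 2034.
The 5-business-day extension runs from Jun 1, 2034 to Jun 8, 2034.
No adjustment is made for weekends or holidays, so Jun 8, 2034 stands.
With the 90-day extension, Jun 8, 2034 becomes Sep 6, 2034.
No adjustment is made for weekends or holidays, so Sep 6, 2034 stands.
Deadline: Sep 6, 2034.

Sep 6, 2034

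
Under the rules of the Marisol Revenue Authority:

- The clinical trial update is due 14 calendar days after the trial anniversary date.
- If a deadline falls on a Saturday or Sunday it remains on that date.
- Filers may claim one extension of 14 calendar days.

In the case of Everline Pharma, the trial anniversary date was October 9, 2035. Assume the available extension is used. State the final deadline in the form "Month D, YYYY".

Trigger date October 9, 2035 + 14 calendar days = October 23, 2035.
October 23, 2035 is a Tuesday; no weekend or holiday adjustment applies.
Applying the 14-calendar-day extension: October 23, 2035 + 14 days = November 6, 2035.
November 6, 2035 is a Tuesday; no weekend or holiday adjustment applies.
Deadline: November 6, 2035.

November 6, 2035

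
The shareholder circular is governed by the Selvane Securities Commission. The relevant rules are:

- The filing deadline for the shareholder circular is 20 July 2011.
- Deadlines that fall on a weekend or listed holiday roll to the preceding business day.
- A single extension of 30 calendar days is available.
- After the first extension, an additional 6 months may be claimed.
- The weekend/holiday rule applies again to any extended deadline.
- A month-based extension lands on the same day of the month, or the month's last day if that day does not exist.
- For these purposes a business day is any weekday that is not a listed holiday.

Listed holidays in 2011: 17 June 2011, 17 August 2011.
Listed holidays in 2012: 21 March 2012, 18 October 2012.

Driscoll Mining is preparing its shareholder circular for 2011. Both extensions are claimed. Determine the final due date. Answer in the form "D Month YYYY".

17 February 2012

Start from the fixed due date, 20 July 2011.
20 July 2011 falls on a Wednesday, which is a business day, so no adjustment is needed.
Add the 30 calendar-day extension to 20 July 2011: 19 August 2011.
19 August 2011 (Friday) is already a business day.
Applying the 6 months extension: 6 months after 19 August 2011 is 19 February 2012.
Because 19 February 2012 is a Sunday, the deadline becomes 17 February 2012 (Friday).
Final deadline: 17 February 2012.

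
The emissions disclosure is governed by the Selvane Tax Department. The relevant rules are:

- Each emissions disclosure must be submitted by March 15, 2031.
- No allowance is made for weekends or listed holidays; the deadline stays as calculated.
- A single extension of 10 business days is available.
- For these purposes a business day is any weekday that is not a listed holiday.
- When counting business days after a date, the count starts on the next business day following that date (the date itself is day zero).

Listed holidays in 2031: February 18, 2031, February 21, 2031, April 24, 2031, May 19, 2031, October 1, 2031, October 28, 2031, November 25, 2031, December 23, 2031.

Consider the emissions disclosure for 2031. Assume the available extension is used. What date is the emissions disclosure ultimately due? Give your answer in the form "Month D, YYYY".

The statutory due date is March 15, 2031.
March 15, 2031 is a Saturday; no weekend or holiday adjustment applies.
Applying the 10-business-day extension: 10 business days after March 15, 2031 is March 28, 2031.
March 28, 2031 falls on a Friday. The rules make no weekend/holiday allowance, so it remains March 28, 2031.
Deadline: March 28, 2031.

March 28, 2031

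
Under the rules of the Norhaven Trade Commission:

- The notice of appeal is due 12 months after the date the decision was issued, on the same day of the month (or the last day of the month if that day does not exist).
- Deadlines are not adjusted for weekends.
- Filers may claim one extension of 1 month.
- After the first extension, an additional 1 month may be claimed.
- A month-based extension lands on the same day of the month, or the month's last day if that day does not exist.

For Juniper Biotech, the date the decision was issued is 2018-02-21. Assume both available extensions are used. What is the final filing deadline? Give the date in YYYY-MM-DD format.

2019-04-21

12 months from 2018-02-21 is 2019-02-21.
No adjustment is made for weekends or holidays, so 2019-02-21 stands.
The 1 month extension carries 2019-02-21 to 2019-03-21.
2019-03-21 falls on a Thursday. The rules make no weekend/holiday allowance, so it remains 2019-03-21.
The 1 month extension carries 2019-03-21 to 2019-04-21.
2019-04-21 falls on a Sunday. The rules make no weekend/holiday allowance, so it remains 2019-04-21.
Final deadline: 2019-04-21.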